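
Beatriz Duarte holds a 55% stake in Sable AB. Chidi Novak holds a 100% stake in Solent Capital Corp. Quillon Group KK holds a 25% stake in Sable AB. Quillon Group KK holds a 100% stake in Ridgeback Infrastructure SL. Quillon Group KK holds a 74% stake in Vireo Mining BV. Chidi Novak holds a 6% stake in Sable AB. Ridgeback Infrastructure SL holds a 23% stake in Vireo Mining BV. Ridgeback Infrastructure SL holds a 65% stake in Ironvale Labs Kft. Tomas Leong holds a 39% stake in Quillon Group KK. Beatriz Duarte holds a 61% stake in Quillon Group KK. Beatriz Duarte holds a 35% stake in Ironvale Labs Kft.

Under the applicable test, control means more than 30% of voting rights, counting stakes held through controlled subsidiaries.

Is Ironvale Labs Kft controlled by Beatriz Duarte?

Yes

Beatriz holds 61% of Quillon, so Beatriz controls Quillon.
Quillon holds 100% of Ridgeback, so Beatriz controls Ridgeback.
Beatriz and Ridgeback together hold 35% + 65% = 100% of Ironvale, so Beatriz controls Ironvale.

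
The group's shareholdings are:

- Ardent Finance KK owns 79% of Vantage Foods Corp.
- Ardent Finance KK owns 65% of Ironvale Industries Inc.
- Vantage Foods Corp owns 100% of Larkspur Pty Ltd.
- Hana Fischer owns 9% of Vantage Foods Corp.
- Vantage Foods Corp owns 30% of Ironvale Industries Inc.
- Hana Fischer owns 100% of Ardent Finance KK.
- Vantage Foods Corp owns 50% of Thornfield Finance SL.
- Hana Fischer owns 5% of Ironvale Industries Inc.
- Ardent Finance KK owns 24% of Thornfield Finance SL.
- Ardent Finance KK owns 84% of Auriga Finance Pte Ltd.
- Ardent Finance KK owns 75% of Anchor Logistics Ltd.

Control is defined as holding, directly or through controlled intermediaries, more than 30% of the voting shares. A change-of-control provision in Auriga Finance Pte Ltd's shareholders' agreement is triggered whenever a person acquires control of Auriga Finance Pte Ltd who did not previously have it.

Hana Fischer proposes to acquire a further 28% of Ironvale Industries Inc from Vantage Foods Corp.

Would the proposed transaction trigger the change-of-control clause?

No

The purchase adds only to Hana's holdings (Vantage's stake shrinks), so Hana is the only person who could newly come to control Auriga.
Hana holds 100% of Ardent, so Hana controls Ardent.
Ardent holds 84% of Auriga, so Hana controls Auriga.
So Hana already controls Auriga before the transaction.
After the purchase, Hana's direct stake in Ironvale rises to 5% + 28% = 33%, and Vantage's stake falls to 2%.
Hana controlled Auriga already, so this is not a new person acquiring control; every other person's position is unchanged or reduced.
No new person acquires control, so the clause is not triggered.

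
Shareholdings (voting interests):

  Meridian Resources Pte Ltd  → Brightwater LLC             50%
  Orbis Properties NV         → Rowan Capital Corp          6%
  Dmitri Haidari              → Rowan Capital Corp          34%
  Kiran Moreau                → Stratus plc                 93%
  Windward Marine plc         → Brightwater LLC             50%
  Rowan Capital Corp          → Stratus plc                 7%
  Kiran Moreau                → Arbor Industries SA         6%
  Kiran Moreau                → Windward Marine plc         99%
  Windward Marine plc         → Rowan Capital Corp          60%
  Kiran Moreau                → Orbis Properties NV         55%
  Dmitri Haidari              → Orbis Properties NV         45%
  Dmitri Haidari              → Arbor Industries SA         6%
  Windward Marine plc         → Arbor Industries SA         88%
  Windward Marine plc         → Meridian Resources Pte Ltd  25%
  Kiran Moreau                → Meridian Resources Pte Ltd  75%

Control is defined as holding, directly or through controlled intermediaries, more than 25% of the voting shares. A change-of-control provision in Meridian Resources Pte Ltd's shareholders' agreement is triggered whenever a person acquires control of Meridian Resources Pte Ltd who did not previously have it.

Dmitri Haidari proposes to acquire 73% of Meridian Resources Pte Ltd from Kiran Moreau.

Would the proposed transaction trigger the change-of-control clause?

The purchase adds only to Dmitri's holdings (Kiran's stake shrinks), so Dmitri is the only person who could newly come to control Meridian.
Dmitri holds 45% of Orbis, so Dmitri controls Orbis.
Dmitri and Orbis together hold 34% + 6% = 40% of Rowan, so Dmitri controls Rowan.
Neither Dmitri nor any entity Dmitri controls holds any voting interest in Meridian.
So before the transaction, Dmitri does not control Meridian.
After the purchase, Dmitri holds 73% of Meridian directly, and Kiran's stake falls to 2%.
Dmitri holds 73% of Meridian, so Dmitri controls Meridian.
Dmitri did not control Meridian before and does after, so the clause is triggered.

Yes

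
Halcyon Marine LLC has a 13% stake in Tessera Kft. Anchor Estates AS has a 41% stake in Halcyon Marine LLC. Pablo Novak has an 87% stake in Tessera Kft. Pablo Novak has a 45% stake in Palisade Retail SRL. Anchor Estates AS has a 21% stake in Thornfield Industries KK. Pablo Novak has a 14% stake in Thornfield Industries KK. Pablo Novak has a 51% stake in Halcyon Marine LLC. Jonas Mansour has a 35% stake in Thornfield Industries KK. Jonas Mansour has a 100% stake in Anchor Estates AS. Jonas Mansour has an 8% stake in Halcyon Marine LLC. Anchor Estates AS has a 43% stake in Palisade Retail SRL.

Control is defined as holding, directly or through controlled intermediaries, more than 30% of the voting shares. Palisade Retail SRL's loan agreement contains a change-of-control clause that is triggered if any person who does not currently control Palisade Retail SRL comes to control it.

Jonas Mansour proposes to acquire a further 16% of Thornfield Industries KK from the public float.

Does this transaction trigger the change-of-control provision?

No

The purchase changes only Jonas's holdings, so Jonas is the only person who could newly come to control Palisade.
Jonas holds 100% of Anchor, so Jonas controls Anchor.
Anchor holds 43% of Palisade, so Jonas controls Palisade.
So Jonas already controls Palisade before the transaction.
After the purchase, Jonas's direct stake in Thornfield rises to 35% + 16% = 51%.
Jonas controlled Palisade already, so this is not a new person acquiring control; every other person's position is unchanged or reduced.
No new person acquires control, so the clause is not triggered.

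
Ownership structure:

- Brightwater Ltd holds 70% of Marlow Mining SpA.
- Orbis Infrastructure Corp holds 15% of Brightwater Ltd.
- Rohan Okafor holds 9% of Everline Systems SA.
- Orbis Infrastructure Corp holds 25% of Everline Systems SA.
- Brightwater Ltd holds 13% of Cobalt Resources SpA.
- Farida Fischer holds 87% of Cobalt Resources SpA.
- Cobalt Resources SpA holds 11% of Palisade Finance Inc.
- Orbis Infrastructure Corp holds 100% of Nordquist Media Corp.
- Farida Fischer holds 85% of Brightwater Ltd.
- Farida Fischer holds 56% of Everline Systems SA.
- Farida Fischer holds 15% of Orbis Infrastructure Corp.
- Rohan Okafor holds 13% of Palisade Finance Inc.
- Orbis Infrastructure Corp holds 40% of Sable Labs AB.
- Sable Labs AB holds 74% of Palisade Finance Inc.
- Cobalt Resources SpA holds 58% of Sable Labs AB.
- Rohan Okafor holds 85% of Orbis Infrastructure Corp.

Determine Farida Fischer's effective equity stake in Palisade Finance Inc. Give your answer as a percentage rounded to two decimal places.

Farida reaches Palisade along 7 paths.
Via Orbis → Sable: 15% × 40% × 74% = 4.44%.
Via Cobalt → Sable: 87% × 58% × 74% = 37.3404%.
Via Orbis → Brightwater → Cobalt → Sable: 15% × 15% × 13% × 58% × 74% = 0.125541%.
Via Brightwater → Cobalt → Sable: 85% × 13% × 58% × 74% = 4.74266%.
Via Cobalt: 87% × 11% = 9.57%.
Via Orbis → Brightwater → Cobalt: 15% × 15% × 13% × 11% = 0.032175%.
Via Brightwater → Cobalt: 85% × 13% × 11% = 1.2155%.
Total: 4.44% + 37.3404% + 0.125541% + 4.74266% + 9.57% + 0.032175% + 1.2155% = 57.466276%.
Rounded: 57.47%.

57.47%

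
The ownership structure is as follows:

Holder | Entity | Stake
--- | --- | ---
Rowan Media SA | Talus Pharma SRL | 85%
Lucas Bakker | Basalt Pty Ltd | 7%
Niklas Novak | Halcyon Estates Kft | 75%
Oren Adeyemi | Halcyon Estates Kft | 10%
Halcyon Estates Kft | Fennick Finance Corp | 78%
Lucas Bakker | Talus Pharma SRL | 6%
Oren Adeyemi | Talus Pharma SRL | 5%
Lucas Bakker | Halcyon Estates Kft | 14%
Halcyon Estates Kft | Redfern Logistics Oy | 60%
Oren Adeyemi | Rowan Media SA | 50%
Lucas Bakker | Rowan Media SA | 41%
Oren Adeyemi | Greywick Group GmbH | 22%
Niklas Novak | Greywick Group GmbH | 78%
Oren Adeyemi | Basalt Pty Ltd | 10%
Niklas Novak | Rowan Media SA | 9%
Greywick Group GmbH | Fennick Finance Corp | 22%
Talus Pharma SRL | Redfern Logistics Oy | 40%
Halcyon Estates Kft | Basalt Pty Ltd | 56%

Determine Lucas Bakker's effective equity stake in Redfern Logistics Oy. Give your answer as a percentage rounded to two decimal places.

24.74%

Lucas reaches Redfern along 3 paths.
Via Rowan → Talus: 41% × 85% × 40% = 13.94%.
Via Talus: 6% × 40% = 2.4%.
Via Halcyon: 14% × 60% = 8.4%.
Total: 13.94% + 2.4% + 8.4% = 24.74%.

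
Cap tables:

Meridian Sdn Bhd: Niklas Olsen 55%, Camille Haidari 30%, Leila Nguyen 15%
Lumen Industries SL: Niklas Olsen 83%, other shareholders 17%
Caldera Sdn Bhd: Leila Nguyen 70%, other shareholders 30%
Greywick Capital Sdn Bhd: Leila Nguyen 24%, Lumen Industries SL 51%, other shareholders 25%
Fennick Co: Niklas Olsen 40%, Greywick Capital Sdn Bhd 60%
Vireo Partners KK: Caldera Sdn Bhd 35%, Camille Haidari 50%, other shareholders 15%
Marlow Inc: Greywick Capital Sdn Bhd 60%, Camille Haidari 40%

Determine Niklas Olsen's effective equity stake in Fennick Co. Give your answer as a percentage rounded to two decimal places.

65.40%

Niklas reaches Fennick along 2 paths.
Direct stake: 40% = 40%.
Via Lumen → Greywick: 83% × 51% × 60% = 25.398%.
Total: 40% + 25.398% = 65.398%.
Rounded: 65.40%.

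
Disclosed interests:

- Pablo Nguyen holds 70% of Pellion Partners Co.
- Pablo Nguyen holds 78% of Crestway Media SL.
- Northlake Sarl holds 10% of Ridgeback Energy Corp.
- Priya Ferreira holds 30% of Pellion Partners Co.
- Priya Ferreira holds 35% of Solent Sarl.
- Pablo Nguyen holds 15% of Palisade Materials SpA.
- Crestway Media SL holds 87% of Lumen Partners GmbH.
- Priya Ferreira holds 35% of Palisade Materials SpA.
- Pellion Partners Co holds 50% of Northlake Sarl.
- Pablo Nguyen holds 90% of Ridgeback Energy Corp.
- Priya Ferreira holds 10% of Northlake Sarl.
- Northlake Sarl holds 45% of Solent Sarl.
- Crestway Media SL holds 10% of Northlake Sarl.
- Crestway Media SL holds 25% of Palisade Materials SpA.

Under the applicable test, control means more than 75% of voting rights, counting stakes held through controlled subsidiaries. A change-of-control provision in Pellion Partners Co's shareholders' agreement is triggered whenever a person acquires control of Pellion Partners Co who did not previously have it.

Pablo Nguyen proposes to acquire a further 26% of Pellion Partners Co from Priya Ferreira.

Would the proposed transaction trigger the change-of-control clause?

Yes

The purchase adds only to Pablo's holdings (Priya's stake shrinks), so Pablo is the only person who could newly come to control Pellion.
Pablo holds 78% of Crestway, so Pablo controls Crestway.
Pablo holds 90% of Ridgeback, so Pablo controls Ridgeback.
Crestway holds 87% of Lumen, so Pablo controls Lumen.
In Pellion, Pablo's side holds only 70%, not > 75%.
So before the transaction, Pablo does not control Pellion.
After the purchase, Pablo's direct stake in Pellion rises to 70% + 26% = 96%, and Priya's stake falls to 4%.
Pablo holds 96% of Pellion, so Pablo controls Pellion.
Pablo did not control Pellion before and does after, so the clause is triggered.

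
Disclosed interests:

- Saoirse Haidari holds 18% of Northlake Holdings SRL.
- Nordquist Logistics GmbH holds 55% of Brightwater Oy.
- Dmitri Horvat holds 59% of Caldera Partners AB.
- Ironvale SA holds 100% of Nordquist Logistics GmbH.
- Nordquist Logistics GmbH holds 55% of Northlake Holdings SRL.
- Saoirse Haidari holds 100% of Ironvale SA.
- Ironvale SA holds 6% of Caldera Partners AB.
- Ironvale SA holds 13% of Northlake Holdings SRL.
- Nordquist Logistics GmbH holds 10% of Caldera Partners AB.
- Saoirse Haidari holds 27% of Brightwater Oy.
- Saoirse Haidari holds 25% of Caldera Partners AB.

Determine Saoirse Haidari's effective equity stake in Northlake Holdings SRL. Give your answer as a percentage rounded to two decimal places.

Saoirse reaches Northlake along 3 paths.
Direct stake: 18% = 18%.
Via Ironvale: 100% × 13% = 13%.
Via Ironvale → Nordquist: 100% × 100% × 55% = 55%.
Total: 18% + 13% + 55% = 86%.
Rounded: 86.00%.

86.00%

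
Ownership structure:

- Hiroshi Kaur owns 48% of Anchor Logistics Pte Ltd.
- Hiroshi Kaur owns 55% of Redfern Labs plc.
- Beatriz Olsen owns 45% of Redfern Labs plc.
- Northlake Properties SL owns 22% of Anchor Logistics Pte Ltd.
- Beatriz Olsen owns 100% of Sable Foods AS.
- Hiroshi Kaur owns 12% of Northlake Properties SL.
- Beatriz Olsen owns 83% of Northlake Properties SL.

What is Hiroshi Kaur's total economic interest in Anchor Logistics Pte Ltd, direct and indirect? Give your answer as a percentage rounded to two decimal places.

Hiroshi reaches Anchor along 2 paths.
Direct stake: 48% = 48%.
Via Northlake: 12% × 22% = 2.64%.
Total: 48% + 2.64% = 50.64%.

50.64%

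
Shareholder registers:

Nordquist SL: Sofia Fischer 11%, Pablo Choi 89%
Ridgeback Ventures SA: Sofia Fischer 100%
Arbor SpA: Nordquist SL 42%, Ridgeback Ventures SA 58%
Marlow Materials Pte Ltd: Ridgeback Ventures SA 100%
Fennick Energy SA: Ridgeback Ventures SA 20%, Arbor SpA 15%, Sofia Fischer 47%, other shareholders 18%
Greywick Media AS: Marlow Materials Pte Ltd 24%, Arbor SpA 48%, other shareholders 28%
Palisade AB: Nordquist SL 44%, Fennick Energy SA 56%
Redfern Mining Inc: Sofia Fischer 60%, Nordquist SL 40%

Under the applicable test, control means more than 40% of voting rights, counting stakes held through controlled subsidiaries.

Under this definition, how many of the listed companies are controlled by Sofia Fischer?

7

Sofia holds 100% of Ridgeback, so Sofia controls Ridgeback.
Ridgeback holds 58% of Arbor, so Sofia controls Arbor.
Ridgeback holds 100% of Marlow, so Sofia controls Marlow.
Ridgeback and Arbor and Sofia together hold 20% + 15% + 47% = 82% of Fennick, so Sofia controls Fennick.
Marlow and Arbor together hold 24% + 48% = 72% of Greywick, so Sofia controls Greywick.
Fennick holds 56% of Palisade, so Sofia controls Palisade.
Sofia holds 60% of Redfern, so Sofia controls Redfern.
No other company's threshold is met.
Sofia controls 7 companies.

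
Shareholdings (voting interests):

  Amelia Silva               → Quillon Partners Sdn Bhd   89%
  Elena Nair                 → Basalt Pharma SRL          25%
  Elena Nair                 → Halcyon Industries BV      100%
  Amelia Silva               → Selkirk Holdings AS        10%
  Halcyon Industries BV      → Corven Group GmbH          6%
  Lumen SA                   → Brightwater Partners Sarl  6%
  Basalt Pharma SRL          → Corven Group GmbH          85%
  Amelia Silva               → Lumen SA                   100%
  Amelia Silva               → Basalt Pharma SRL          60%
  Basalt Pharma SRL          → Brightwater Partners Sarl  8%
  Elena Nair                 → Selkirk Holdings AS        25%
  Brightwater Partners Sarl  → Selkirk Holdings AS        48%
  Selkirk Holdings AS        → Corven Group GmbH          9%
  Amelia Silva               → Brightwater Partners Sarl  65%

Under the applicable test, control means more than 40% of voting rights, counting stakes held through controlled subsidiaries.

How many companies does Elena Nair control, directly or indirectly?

1

Elena holds 100% of Halcyon, so Elena controls Halcyon.
No other company's threshold is met.
Elena controls 1 company.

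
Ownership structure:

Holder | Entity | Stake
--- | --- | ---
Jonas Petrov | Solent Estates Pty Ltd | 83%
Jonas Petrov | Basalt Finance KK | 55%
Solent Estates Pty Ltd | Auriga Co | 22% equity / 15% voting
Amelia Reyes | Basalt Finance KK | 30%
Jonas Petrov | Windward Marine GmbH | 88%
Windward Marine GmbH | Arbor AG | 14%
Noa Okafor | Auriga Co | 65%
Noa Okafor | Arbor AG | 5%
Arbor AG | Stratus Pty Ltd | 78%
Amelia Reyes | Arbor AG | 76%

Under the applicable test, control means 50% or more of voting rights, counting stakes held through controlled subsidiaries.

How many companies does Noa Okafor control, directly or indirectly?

Noa holds 65% of Auriga, so Noa controls Auriga.
No other company's threshold is met.
Noa controls 1 company.

1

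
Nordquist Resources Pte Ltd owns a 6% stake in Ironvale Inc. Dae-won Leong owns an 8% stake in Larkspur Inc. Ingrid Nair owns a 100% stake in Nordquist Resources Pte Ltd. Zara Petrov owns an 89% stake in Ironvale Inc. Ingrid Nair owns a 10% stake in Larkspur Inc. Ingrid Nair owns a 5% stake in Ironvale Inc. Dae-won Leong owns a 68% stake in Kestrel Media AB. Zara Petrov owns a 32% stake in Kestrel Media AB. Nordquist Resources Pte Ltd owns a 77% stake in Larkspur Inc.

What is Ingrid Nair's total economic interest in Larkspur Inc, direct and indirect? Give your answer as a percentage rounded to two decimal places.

87.00%

Ingrid reaches Larkspur along 2 paths.
Via Nordquist: 100% × 77% = 77%.
Direct stake: 10% = 10%.
Total: 77% + 10% = 87%.
Rounded: 87.00%.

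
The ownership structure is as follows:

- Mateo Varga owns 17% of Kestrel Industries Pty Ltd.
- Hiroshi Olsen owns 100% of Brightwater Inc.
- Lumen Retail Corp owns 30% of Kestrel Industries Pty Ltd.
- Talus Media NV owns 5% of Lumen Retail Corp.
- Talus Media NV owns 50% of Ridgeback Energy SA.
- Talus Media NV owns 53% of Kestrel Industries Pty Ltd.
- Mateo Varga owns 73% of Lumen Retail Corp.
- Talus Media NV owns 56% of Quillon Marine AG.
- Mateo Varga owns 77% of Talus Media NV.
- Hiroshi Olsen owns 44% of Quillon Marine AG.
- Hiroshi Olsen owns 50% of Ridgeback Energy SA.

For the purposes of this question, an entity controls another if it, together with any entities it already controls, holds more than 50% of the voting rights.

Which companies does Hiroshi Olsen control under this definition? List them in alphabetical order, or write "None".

Hiroshi holds 100% of Brightwater, so Hiroshi controls Brightwater.
No other company's threshold is met.

Brightwater Inc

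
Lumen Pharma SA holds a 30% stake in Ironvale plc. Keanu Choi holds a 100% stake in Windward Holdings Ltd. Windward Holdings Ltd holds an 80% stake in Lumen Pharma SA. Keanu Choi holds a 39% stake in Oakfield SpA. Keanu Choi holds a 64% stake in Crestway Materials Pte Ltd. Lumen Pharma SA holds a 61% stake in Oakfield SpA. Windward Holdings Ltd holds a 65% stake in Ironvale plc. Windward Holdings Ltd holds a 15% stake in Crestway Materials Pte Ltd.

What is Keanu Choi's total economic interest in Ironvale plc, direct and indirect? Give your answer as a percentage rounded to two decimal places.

89.00%

Keanu reaches Ironvale along 2 paths.
Via Windward: 100% × 65% = 65%.
Via Windward → Lumen: 100% × 80% × 30% = 24%.
Total: 65% + 24% = 89%.
Rounded: 89.00%.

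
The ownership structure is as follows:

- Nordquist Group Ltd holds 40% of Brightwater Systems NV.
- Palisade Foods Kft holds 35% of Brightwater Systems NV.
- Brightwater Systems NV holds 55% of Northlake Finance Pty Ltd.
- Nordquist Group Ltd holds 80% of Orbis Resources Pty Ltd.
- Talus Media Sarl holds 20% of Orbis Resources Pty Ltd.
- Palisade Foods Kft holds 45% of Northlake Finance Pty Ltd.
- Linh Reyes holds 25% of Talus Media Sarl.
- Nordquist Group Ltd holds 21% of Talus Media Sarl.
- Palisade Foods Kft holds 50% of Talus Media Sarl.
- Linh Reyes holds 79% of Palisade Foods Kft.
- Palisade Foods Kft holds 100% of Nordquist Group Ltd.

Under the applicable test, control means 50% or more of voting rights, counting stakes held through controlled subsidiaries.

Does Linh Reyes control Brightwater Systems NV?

Yes

Linh holds 79% of Palisade, so Linh controls Palisade.
Palisade holds 100% of Nordquist, so Linh controls Nordquist.
Palisade and Nordquist together hold 35% + 40% = 75% of Brightwater, so Linh controls Brightwater.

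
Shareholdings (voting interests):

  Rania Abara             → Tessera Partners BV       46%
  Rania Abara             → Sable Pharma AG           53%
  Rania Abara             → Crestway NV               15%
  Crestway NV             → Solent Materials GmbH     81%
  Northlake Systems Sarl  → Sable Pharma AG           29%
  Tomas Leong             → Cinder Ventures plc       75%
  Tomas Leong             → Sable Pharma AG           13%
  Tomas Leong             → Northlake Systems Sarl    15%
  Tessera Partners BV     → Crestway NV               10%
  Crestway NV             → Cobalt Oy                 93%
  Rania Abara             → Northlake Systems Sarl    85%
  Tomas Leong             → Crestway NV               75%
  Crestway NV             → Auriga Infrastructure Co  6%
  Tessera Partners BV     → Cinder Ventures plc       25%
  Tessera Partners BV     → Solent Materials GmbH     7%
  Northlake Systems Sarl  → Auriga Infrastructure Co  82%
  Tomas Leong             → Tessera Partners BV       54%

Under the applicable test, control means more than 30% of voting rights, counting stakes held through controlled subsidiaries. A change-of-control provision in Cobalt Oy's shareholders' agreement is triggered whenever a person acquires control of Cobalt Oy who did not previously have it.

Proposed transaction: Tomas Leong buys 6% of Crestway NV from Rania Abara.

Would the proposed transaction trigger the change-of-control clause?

The purchase adds only to Tomas's holdings (Rania's stake shrinks), so Tomas is the only person who could newly come to control Cobalt.
Tomas holds 54% of Tessera, so Tomas controls Tessera.
Tomas and Tessera together hold 75% + 10% = 85% of Crestway, so Tomas controls Crestway.
Crestway holds 93% of Cobalt, so Tomas controls Cobalt.
So Tomas already controls Cobalt before the transaction.
After the purchase, Tomas's direct stake in Crestway rises to 75% + 6% = 81%, and Rania's stake falls to 9%.
Tomas controlled Cobalt already, so this is not a new person acquiring control; every other person's position is unchanged or reduced.
No new person acquires control, so the clause is not triggered.

No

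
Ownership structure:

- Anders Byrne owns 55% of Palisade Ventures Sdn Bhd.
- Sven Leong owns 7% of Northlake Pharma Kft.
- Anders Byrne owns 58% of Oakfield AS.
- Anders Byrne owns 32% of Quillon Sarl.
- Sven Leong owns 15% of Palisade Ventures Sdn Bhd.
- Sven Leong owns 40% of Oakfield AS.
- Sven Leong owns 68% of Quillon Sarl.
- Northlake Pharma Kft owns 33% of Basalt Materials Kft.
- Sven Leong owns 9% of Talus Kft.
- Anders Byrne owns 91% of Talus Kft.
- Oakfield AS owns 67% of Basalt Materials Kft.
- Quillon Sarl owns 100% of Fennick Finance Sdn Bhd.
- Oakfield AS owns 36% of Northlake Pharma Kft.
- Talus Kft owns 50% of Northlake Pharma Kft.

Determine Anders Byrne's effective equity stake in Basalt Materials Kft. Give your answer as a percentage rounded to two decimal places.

Anders reaches Basalt along 3 paths.
Via Oakfield: 58% × 67% = 38.86%.
Via Oakfield → Northlake: 58% × 36% × 33% = 6.8904%.
Via Talus → Northlake: 91% × 50% × 33% = 15.015%.
Total: 38.86% + 6.8904% + 15.015% = 60.7654%.
Rounded: 60.77%.

60.77%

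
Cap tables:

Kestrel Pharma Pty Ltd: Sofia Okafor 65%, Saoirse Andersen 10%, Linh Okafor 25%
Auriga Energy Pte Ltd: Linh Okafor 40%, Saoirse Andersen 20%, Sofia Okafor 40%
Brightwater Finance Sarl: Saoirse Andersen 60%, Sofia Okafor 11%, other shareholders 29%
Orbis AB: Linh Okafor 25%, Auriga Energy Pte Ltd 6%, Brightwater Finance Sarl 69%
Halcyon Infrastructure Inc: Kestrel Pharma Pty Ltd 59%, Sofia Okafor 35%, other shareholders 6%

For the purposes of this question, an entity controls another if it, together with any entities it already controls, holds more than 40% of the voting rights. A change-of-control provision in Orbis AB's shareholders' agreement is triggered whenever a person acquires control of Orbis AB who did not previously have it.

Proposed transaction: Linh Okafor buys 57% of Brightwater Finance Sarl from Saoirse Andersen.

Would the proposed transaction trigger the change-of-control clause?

The purchase adds only to Linh's holdings (Saoirse's stake shrinks), so Linh is the only person who could newly come to control Orbis.
Linh's largest direct stake is 40% in Auriga, which does not meet the threshold, so Linh controls no company.
In Orbis, Linh's side holds only 25%, not > 40%.
So before the transaction, Linh does not control Orbis.
After the purchase, Linh holds 57% of Brightwater directly, and Saoirse's stake falls to 3%.
Linh holds 57% of Brightwater, so Linh controls Brightwater.
Linh and Brightwater together hold 25% + 69% = 94% of Orbis, so Linh controls Orbis.
Linh did not control Orbis before and does after, so the clause is triggered.

Yes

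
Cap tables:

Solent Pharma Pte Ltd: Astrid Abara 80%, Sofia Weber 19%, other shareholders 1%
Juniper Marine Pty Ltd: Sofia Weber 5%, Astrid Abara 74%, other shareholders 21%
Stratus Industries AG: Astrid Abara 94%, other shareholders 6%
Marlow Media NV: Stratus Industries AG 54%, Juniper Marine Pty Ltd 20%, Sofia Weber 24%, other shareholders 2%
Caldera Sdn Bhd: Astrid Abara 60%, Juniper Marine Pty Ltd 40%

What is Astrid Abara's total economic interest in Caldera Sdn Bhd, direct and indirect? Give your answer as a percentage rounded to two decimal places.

89.60%

Astrid reaches Caldera along 2 paths.
Direct stake: 60% = 60%.
Via Juniper: 74% × 40% = 29.6%.
Total: 60% + 29.6% = 89.6%.
Rounded: 89.60%.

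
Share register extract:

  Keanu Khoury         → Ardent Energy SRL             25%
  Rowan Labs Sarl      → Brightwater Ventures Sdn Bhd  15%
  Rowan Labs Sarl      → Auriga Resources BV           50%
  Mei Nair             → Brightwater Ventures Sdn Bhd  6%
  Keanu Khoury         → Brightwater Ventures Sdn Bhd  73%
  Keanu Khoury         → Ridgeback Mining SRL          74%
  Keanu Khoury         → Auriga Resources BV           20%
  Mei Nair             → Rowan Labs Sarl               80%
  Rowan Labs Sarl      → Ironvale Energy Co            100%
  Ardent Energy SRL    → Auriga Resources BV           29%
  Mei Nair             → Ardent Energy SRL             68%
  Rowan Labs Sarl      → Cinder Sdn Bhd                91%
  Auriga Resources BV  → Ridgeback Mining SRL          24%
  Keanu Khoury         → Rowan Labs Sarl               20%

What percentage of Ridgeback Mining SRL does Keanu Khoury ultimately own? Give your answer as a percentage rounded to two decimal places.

Keanu reaches Ridgeback along 4 paths.
Direct stake: 74% = 74%.
Via Rowan → Auriga: 20% × 50% × 24% = 2.4%.
Via Ardent → Auriga: 25% × 29% × 24% = 1.74%.
Via Auriga: 20% × 24% = 4.8%.
Total: 74% + 2.4% + 1.74% + 4.8% = 82.94%.

82.94%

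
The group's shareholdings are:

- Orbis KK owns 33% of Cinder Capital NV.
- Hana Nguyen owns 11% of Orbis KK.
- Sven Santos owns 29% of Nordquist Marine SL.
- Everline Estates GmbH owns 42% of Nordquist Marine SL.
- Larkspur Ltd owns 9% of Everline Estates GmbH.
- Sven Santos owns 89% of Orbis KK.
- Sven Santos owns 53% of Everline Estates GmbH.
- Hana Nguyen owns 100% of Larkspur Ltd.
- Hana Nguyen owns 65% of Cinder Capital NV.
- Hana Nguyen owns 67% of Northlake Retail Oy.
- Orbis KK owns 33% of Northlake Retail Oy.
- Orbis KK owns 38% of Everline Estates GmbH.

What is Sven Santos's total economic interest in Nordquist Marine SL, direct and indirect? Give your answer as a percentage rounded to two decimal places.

65.46%

Sven reaches Nordquist along 3 paths.
Via Orbis → Everline: 89% × 38% × 42% = 14.2044%.
Via Everline: 53% × 42% = 22.26%.
Direct stake: 29% = 29%.
Total: 14.2044% + 22.26% + 29% = 65.4644%.
Rounded: 65.46%.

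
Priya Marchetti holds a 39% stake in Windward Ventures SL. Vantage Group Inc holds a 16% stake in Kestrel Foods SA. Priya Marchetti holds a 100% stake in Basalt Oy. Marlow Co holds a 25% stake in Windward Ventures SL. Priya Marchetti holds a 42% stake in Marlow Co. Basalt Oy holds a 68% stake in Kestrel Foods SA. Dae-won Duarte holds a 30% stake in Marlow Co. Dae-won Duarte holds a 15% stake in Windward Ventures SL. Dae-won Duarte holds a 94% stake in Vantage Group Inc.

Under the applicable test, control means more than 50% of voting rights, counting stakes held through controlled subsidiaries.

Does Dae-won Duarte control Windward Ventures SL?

Dae-won holds 94% of Vantage, so Dae-won controls Vantage.
In Windward, Dae-won's side holds only 15%, not > 50%.
So Dae-won does not control Windward.

No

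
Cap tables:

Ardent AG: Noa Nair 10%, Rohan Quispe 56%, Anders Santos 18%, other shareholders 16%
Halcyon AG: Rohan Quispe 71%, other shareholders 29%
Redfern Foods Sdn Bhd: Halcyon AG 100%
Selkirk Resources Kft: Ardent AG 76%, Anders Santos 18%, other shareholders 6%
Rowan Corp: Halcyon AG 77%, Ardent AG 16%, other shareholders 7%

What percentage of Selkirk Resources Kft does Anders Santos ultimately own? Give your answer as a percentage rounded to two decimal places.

31.68%

Anders reaches Selkirk along 2 paths.
Via Ardent: 18% × 76% = 13.68%.
Direct stake: 18% = 18%.
Total: 13.68% + 18% = 31.68%.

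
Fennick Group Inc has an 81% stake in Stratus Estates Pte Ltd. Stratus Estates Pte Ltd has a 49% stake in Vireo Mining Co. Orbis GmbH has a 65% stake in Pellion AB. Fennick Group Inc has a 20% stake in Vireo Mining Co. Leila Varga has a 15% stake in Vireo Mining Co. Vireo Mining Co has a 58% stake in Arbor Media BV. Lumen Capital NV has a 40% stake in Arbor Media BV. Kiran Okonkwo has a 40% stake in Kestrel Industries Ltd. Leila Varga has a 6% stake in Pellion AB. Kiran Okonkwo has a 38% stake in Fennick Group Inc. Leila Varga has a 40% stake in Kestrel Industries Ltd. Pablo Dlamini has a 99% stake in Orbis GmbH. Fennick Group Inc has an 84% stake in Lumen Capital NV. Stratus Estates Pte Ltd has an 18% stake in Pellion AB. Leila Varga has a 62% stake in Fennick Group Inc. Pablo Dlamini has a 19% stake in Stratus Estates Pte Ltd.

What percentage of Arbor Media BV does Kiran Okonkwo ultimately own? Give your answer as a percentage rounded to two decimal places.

Kiran reaches Arbor along 3 paths.
Via Fennick → Stratus → Vireo: 38% × 81% × 49% × 58% = 8.747676%.
Via Fennick → Vireo: 38% × 20% × 58% = 4.408%.
Via Fennick → Lumen: 38% × 84% × 40% = 12.768%.
Total: 8.747676% + 4.408% + 12.768% = 25.923676%.
Rounded: 25.92%.

25.92%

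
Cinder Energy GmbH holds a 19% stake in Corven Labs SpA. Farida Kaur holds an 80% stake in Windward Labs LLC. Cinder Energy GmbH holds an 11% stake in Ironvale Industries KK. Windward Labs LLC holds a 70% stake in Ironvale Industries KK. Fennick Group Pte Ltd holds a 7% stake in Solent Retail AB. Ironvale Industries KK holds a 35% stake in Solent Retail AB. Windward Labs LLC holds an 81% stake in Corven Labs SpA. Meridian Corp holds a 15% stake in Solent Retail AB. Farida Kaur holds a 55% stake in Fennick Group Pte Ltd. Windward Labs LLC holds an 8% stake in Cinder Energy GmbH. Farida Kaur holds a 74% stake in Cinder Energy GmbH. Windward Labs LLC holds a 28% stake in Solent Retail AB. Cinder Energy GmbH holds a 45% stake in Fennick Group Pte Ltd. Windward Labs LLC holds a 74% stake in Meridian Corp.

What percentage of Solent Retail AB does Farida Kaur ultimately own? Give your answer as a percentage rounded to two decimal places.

Farida reaches Solent along 8 paths.
Via Windward: 80% × 28% = 22.4%.
Via Windward → Meridian: 80% × 74% × 15% = 8.88%.
Via Windward → Ironvale: 80% × 70% × 35% = 19.6%.
Via Windward → Cinder → Ironvale: 80% × 8% × 11% × 35% = 0.2464%.
Via Cinder → Ironvale: 74% × 11% × 35% = 2.849%.
Via Fennick: 55% × 7% = 3.85%.
Via Windward → Cinder → Fennick: 80% × 8% × 45% × 7% = 0.2016%.
Via Cinder → Fennick: 74% × 45% × 7% = 2.331%.
Total: 22.4% + 8.88% + 19.6% + 0.2464% + 2.849% + 3.85% + 0.2016% + 2.331% = 60.358%.
Rounded: 60.36%.

60.36%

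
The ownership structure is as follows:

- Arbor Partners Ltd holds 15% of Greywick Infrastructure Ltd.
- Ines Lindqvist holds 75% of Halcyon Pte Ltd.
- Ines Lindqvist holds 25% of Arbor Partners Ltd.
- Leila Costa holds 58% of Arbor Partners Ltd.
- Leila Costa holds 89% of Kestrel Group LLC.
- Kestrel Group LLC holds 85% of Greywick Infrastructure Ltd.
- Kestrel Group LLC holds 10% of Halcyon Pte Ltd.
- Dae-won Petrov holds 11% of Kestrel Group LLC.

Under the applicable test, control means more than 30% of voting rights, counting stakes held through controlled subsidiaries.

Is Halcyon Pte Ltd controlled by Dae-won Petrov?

No

Dae-won's largest direct stake is 11% in Kestrel, which does not meet the threshold, so Dae-won controls no company.
Neither Dae-won nor any entity Dae-won controls holds any voting interest in Halcyon.
So Dae-won does not control Halcyon.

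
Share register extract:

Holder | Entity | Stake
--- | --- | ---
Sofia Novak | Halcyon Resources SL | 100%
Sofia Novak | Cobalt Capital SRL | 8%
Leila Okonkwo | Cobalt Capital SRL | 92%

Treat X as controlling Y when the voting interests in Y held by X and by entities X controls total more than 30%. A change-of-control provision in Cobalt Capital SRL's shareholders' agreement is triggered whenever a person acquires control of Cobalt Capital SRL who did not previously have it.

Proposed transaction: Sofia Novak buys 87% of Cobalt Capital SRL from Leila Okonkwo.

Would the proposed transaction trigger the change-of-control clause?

Yes

The purchase adds only to Sofia's holdings (Leila's stake shrinks), so Sofia is the only person who could newly come to control Cobalt.
Sofia holds 100% of Halcyon, so Sofia controls Halcyon.
In Cobalt, Sofia's side holds only 8%, not > 30%.
So before the transaction, Sofia does not control Cobalt.
After the purchase, Sofia's direct stake in Cobalt rises to 8% + 87% = 95%, and Leila's stake falls to 5%.
Sofia holds 95% of Cobalt, so Sofia controls Cobalt.
Sofia did not control Cobalt before and does after, so the clause is triggered.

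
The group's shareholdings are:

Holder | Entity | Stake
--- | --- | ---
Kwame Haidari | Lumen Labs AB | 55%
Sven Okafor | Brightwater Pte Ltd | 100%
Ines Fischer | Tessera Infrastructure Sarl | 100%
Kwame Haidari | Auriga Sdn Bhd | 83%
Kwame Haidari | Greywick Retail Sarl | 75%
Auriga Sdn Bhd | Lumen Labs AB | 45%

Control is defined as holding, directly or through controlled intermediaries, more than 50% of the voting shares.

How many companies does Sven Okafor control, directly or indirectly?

Sven holds 100% of Brightwater, so Sven controls Brightwater.
No other company's threshold is met.
Sven controls 1 company.

1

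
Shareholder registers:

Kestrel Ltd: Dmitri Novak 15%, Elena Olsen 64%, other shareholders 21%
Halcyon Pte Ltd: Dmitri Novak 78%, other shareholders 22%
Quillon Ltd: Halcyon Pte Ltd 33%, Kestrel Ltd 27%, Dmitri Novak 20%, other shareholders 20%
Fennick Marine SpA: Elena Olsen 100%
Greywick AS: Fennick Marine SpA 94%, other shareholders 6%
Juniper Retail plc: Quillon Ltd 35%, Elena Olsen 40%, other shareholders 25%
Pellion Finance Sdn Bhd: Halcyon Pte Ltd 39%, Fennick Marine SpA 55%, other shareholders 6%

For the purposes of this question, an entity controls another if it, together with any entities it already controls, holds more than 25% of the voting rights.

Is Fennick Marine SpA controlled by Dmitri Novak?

No

Dmitri holds 78% of Halcyon, so Dmitri controls Halcyon.
Halcyon and Dmitri together hold 33% + 20% = 53% of Quillon, so Dmitri controls Quillon.
Quillon holds 35% of Juniper, so Dmitri controls Juniper.
Halcyon holds 39% of Pellion, so Dmitri controls Pellion.
Neither Dmitri nor any entity Dmitri controls holds any voting interest in Fennick.
So Dmitri does not control Fennick.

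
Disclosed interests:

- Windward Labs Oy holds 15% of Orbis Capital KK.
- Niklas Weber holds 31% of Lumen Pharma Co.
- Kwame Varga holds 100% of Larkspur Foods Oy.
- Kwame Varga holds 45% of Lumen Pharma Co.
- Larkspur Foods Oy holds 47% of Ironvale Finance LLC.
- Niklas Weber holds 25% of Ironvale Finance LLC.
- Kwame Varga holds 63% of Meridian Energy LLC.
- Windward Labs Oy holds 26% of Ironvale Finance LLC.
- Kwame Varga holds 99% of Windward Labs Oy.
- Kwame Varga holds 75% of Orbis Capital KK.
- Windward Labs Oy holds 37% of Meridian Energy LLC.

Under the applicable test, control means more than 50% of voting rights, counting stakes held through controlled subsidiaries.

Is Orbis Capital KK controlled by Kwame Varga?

Kwame holds 99% of Windward, so Kwame controls Windward.
Windward and Kwame together hold 15% + 75% = 90% of Orbis, so Kwame controls Orbis.

Yes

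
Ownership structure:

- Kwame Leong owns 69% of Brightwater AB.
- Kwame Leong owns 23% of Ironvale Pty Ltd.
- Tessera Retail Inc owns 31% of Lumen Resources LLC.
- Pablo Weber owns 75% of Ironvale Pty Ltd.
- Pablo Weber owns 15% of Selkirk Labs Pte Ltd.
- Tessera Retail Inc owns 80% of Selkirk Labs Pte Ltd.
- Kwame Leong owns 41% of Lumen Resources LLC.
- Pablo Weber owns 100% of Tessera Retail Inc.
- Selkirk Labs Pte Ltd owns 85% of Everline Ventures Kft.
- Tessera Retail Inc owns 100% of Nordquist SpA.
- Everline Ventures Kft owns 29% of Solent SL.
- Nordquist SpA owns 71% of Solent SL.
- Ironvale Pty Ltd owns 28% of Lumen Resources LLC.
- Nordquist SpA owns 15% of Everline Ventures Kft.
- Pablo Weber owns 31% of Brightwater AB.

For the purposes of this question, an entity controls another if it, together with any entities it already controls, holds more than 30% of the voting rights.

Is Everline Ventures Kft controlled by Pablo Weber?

Pablo holds 100% of Tessera, so Pablo controls Tessera.
Tessera and Pablo together hold 80% + 15% = 95% of Selkirk, so Pablo controls Selkirk.
Tessera holds 100% of Nordquist, so Pablo controls Nordquist.
Nordquist and Selkirk together hold 15% + 85% = 100% of Everline, so Pablo controls Everline.

Yes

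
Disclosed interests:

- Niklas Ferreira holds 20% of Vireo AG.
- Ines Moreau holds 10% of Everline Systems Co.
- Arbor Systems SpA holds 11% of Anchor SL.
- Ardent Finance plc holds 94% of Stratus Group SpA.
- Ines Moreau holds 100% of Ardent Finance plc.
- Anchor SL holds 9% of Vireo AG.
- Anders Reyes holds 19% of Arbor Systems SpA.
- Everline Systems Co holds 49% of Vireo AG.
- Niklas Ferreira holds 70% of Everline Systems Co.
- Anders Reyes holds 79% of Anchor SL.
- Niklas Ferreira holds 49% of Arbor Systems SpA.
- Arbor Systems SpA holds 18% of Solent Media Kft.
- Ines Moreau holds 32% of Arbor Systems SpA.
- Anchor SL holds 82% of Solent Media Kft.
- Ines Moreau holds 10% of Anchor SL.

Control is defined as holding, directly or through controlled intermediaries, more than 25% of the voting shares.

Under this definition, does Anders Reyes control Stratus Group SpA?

No

Anders holds 79% of Anchor, so Anders controls Anchor.
Anchor holds 82% of Solent, so Anders controls Solent.
Neither Anders nor any entity Anders controls holds any voting interest in Stratus.
So Anders does not control Stratus.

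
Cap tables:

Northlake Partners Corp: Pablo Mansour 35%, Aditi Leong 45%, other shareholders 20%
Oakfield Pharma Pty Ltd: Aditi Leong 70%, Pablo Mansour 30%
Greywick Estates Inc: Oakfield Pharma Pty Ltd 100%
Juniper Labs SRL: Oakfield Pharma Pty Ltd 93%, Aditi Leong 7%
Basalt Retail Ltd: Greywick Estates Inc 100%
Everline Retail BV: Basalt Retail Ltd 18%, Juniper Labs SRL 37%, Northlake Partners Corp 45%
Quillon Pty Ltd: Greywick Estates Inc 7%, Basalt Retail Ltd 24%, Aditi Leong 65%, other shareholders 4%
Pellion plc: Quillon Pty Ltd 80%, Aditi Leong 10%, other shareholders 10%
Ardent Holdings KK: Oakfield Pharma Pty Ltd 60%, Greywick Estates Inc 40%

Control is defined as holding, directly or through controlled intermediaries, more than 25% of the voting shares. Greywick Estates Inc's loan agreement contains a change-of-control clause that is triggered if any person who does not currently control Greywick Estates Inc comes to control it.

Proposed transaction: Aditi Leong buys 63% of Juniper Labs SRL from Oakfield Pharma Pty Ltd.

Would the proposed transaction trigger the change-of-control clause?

No

The purchase adds only to Aditi's holdings (Oakfield's stake shrinks), so Aditi is the only person who could newly come to control Greywick.
Aditi holds 70% of Oakfield, so Aditi controls Oakfield.
Oakfield holds 100% of Greywick, so Aditi controls Greywick.
So Aditi already controls Greywick before the transaction.
After the purchase, Aditi's direct stake in Juniper rises to 7% + 63% = 70%, and Oakfield's stake falls to 30%.
Aditi controlled Greywick already, so this is not a new person acquiring control; every other person's position is unchanged or reduced.
No new person acquires control, so the clause is not triggered.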